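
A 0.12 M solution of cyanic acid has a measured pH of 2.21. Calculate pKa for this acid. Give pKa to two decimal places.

pKa = 3.48

[H+] = 10^(-2.21) = 6.17 × 10^-3 M
At equilibrium [HA] = 0.12 − 6.17 × 10^-3 = 1.14 × 10^-1 M
Ka = [H+][A-]/[HA] = (6.17 × 10^-3)² / 1.14 × 10^-1 = 3.34 × 10^-4
pKa = -log(3.34 × 10^-4) = 3.48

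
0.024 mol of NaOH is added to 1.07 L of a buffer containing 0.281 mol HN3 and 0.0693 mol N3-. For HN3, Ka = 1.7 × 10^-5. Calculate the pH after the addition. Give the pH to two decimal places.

OH- converts HN3 to N3-: HN3 → 0.257 mol, N3- → 0.0933 mol.
pKa = −log(1.7 × 10^-5) = 4.770
pH = pKa + log(n_N3-/n_HN3) = 4.770 + log(0.0933/0.257) = 4.770 + (-0.440)

pH = 4.33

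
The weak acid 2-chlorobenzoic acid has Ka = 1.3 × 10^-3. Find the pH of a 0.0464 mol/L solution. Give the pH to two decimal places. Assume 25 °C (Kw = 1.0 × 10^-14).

ClC6H4COOH ⇌ ClC6H4COO- + H+
From the ICE table, Ka = x²/(0.0464 − x) = 1.3 × 10^-3.
x is not negligible relative to C₀; solve x² + 0.0013·x − 6.03e-05 = 0.
x = (−Ka + √(Ka² + 4·Ka·C₀))/2 = 7.14 × 10^-3 M
pH = −log(7.14 × 10^-3) = 2.15

pH = 2.15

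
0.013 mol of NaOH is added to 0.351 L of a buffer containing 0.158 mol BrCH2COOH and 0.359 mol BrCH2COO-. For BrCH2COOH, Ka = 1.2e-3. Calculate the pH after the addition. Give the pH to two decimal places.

pH = 3.33

OH- converts BrCH2COOH to BrCH2COO-: BrCH2COOH → 0.145 mol, BrCH2COO- → 0.372 mol.
pKa = −log(1.2 × 10^-3) = 2.921
pH = pKa + log(n_BrCH2COO-/n_BrCH2COOH) = 2.921 + log(0.372/0.145) = 2.921 + (+0.409)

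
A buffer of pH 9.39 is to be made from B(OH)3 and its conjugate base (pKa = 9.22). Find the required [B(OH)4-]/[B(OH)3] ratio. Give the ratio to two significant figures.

ratio = 1.5

pH = pKa + log(r) ⇒ log(r) = 9.39 − 9.22 = +0.17
r = [B(OH)4-]/[B(OH)3] = 10^(+0.17) = 1.48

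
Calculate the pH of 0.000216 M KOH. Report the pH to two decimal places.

KOH is a strong base; [OH-] = 0.000216 M.
pOH = -log(0.000216) = 3.67
pH = 14.00 - 3.67 = 10.33

pH = 10.33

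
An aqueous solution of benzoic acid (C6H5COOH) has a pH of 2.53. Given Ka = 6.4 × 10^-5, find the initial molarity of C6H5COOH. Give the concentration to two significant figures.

C₀ = 1.4 × 10^-1 M

[H+] = 10^(-2.53) = 2.95 × 10^-3 M = x
Ka = x²/(C₀ − x) ⇒ C₀ = x + x²/Ka
C₀ = 2.95 × 10^-3 + (2.95 × 10^-3)²/(6.4 × 10^-5) = 1.39 × 10^-1 M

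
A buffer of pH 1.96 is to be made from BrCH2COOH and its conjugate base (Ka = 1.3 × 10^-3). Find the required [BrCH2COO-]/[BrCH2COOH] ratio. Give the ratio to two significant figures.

pKa = -log(1.3 × 10^-3) = 2.886
pH = pKa + log(r) ⇒ log(r) = 1.96 − 2.886 = -0.926
r = [BrCH2COO-]/[BrCH2COOH] = 10^(-0.926) = 0.119

ratio = 0.12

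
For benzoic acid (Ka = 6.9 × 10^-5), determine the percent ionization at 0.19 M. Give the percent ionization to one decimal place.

C6H5COOH ⇌ C6H5COO- + H+; let x = [H+] at equilibrium.
x ≈ √(Ka·C₀) = √(6.9 × 10^-5 × 0.19) = 3.62 × 10^-3 M
% ionization = x/C₀ × 100% = 3.62 × 10^-3/0.19 × 100% = 1.9%

1.9%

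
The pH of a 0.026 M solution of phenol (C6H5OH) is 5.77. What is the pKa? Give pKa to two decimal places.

[H+] = 10^(-5.77) = 1.70 × 10^-6 M
At equilibrium [HA] = 0.026 − 1.70 × 10^-6 = 2.60 × 10^-2 M
Ka = [H+][A-]/[HA] = (1.70 × 10^-6)² / 2.60 × 10^-2 = 1.11 × 10^-10
pKa = -log(1.11 × 10^-10) = 9.95

pKa = 9.95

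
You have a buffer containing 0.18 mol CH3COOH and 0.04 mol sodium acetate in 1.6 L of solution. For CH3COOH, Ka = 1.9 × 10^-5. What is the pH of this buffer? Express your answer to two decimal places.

pKa = −log(1.9 × 10^-5) = 4.721
Using pH = pKa + log([base]/[acid]) with [base]/[acid] = 0.04/0.18:
pH = 4.721 + (-0.653) = 4.07

pH = 4.07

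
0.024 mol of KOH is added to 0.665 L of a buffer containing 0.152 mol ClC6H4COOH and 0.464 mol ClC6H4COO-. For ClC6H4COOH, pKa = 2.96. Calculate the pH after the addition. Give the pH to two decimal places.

pH = 3.54

OH- converts ClC6H4COOH to ClC6H4COO-: ClC6H4COOH → 0.128 mol, ClC6H4COO- → 0.488 mol.
pH = pKa + log([A⁻]/[HA]) = 2.96 + log(0.488/0.128) = 2.96 +0.581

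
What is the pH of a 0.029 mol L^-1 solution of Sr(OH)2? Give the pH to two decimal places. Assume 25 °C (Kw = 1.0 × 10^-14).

pH = 12.76

Sr(OH)2 is a strong base (each formula unit releases 2 OH-); [OH-] = 0.058 M.
pOH = -log(0.058) = 1.24
pH = 14.00 - 1.24 = 12.76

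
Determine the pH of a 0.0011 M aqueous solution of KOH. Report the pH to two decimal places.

pH = 11.04

KOH is a strong base; [OH-] = 0.0011 M.
pOH = -log(0.0011) = 2.96
pH = 14.00 - 2.96 = 11.04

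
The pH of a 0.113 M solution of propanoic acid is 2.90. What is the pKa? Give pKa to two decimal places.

[H+] = 10^(-2.90) = 1.26 × 10^-3 M
At equilibrium [HA] = 0.113 − 1.26 × 10^-3 = 1.12 × 10^-1 M
Ka = [H+][A-]/[HA] = (1.26 × 10^-3)² / 1.12 × 10^-1 = 1.42 × 10^-5
pKa = -log(1.42 × 10^-5) = 4.85

pKa = 4.85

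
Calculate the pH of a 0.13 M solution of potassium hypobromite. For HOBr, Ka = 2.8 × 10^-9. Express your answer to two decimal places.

OBr- is the conjugate base of the weak acid HOBr.
Kb = Kw/Ka = 1.0×10^-14 / 2.8 × 10^-9 = 3.57 × 10^-6
Kb = [OH-]²/(0.13 − [OH-]) = 3.57 × 10^-6
Since Kb ≪ C₀, [OH-] ≈ √(Kb·C₀) = 6.81 × 10^-4 M.
Check: 0.52% ionized — well under 5%, approximation valid.
pOH = −log(6.81 × 10^-4) = 3.17; pH = 14.00 − 3.17 = 10.83

pH = 10.83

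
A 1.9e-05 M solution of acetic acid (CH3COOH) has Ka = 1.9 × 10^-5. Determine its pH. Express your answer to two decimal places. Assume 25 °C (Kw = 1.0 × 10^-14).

pH = 4.93

CH3COOH ⇌ CH3COO- + H+
Ka = [H+]²/(1.9e-05 − [H+]) = 1.9 × 10^-5
[H+] is not negligible relative to C₀; solve [H+]² + 1.9e-05·[H+] − 3.61e-10 = 0.
[H+] = [−1.9e-05 + √(1.9e-05² + 1.44e-09)]/2 = 1.17 × 10^-5 M
pH = −log[H+] = −log(1.17 × 10^-5) = 4.93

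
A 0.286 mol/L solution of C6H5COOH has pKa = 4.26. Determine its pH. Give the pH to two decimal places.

C6H5COOH ⇌ C6H5COO- + H+
Ka = 10^(−4.26) = 5.50 × 10^-5
Ka = [H+]²/(0.286 − [H+]) = 5.50 × 10^-5
Since Ka ≪ C₀, [H+] ≈ √(Ka·C₀) = 3.97 × 10^-3 M.
([H+]/C₀ = 1.4% < 5%, so the approximation holds.)
pH = −log(3.97 × 10^-3) = 2.40

pH = 2.40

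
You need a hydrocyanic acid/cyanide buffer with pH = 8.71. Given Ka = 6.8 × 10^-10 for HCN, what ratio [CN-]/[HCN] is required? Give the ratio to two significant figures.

ratio = 0.35

pKa = -log(6.8 × 10^-10) = 9.167
pH = pKa + log(r) ⇒ log(r) = 8.71 − 9.167 = -0.457
r = [CN-]/[HCN] = 10^(-0.457) = 0.349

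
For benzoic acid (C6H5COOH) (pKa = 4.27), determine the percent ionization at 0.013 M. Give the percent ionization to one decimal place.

C6H5COOH ⇌ C6H5COO- + H+; let x = [H+] at equilibrium.
Ka = 10^(−4.27) = 5.37 × 10^-5
Ka = x²/(C₀ − x); solving the quadratic gives x = 8.09 × 10^-4 M.
Fraction ionized = 8.09 × 10^-4 / 0.013 = 0.0622 → 6.2%

6.2%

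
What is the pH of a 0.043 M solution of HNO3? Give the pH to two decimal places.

pH = 1.37

HNO3 is a strong acid and dissociates completely, so [H+] = 0.043 M.
pH = -log(0.043) = 1.37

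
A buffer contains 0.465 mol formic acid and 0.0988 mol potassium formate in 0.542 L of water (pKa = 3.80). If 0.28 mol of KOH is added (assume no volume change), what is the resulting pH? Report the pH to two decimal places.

pH = 4.11

After neutralization: n(HCOOH) = 0.185 mol, n(HCOO-) = 0.379 mol.
pH = pKa + log(n_HCOO-/n_HCOOH) = 3.80 + log(0.379/0.185) = 3.80 + (+0.311)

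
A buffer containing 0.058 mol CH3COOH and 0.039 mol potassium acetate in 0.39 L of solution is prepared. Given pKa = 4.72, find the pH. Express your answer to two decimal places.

pH = 4.55

Using pH = pKa + log([base]/[acid]) with [base]/[acid] = 0.039/0.058:
pH = 4.72 + (-0.172) = 4.55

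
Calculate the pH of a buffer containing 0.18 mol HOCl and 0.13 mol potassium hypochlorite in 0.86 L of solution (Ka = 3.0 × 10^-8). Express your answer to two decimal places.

pKa = −log(3.0 × 10^-8) = 7.523
Using pH = pKa + log([base]/[acid]) with [base]/[acid] = 0.13/0.18:
pH = 7.523 + (-0.141) = 7.38

pH = 7.38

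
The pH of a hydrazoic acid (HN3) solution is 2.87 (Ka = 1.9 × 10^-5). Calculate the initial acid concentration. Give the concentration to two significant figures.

C₀ = 9.7 × 10^-2 M

[H+] = 10^(-2.87) = 1.35 × 10^-3 M = x
Ka = x²/(C₀ − x) ⇒ C₀ = x + x²/Ka
C₀ = 1.35 × 10^-3 + (1.35 × 10^-3)²/(1.9 × 10^-5) = 9.73 × 10^-2 M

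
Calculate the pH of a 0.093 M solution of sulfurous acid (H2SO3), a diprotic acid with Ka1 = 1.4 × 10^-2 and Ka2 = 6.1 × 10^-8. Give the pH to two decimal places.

Since Ka1 ≫ Ka2, the first ionization dominates [H+].
Ka1 = x²/(0.093 − x) = 1.4 × 10^-2
Solving the quadratic: x = (−Ka1 + √(Ka1² + 4·Ka1·C₀))/2 = 2.98 × 10^-2 M
pH = −log(2.98 × 10^-2) = 1.53

pH = 1.53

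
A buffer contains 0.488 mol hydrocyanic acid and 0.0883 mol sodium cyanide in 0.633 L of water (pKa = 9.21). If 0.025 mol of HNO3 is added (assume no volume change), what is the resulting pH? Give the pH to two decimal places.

Added H+ converts CN- to HCN: HCN → 0.513 mol, CN- → 0.0633 mol.
Henderson–Hasselbalch with mole ratio 0.0633/0.513: pH = 9.21 + (-0.909)

pH = 8.30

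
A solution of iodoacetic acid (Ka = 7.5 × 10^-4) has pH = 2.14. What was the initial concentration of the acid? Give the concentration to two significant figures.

C₀ = 7.7 × 10^-2 M

[H+] = 10^(-2.14) = 7.24 × 10^-3 M = x
Ka = x²/(C₀ − x) ⇒ C₀ = x + x²/Ka
C₀ = 7.24 × 10^-3 + (7.24 × 10^-3)²/(7.5 × 10^-4) = 7.71 × 10^-2 M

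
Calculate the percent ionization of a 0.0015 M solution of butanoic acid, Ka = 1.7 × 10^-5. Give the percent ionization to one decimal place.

10.1%

CH3(CH2)2COOH ⇌ CH3(CH2)2COO- + H+; let x = [H+] at equilibrium.
Ka = x²/(C₀ − x); solving the quadratic gives x = 1.51 × 10^-4 M.
Fraction ionized = 1.51 × 10^-4 / 0.0015 = 0.1007 → 10.1%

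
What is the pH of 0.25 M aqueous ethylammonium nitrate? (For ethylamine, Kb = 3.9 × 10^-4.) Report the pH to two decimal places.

C2H5NH3+ is the conjugate acid of the weak base C2H5NH2.
Ka = Kw/Kb = 1.0×10^-14 / 3.9 × 10^-4 = 2.56 × 10^-11
Ka = [H+]²/(0.25 − [H+]) = 2.56 × 10^-11
Neglecting [H+] in the denominator: [H+] = √(2.56 × 10^-11 × 0.25) = 2.53 × 10^-6 M
Check: 0.001% ionized — well under 5%, approximation valid.
pH = −log(2.53 × 10^-6) = 5.60

pH = 5.60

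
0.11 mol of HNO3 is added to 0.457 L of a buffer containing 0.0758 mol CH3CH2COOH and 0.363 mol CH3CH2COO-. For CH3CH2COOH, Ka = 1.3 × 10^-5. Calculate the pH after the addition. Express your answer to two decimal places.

After neutralization: n(CH3CH2COOH) = 0.186 mol, n(CH3CH2COO-) = 0.253 mol.
pKa = −log(1.3 × 10^-5) = 4.886
pH = pKa + log([A⁻]/[HA]) = 4.886 + log(0.253/0.186) = 4.886 +0.134

pH = 5.02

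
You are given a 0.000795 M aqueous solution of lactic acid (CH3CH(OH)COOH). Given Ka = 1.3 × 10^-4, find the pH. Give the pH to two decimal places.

pH = 3.58

CH3CH(OH)COOH ⇌ CH3CH(OH)COO- + H+
Ka = [H+]²/(0.000795 − [H+]) = 1.3 × 10^-4
The 5% rule fails; solving [H+]² + Ka·[H+] − Ka·C₀ = 0 exactly:
[H+] = (−Ka + √(Ka² + 4·Ka·C₀))/2 = 2.63 × 10^-4 M
pH = −log(2.63 × 10^-4) = 3.58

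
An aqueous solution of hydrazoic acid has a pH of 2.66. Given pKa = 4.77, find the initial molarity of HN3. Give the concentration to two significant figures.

C₀ = 2.8 × 10^-1 M

[H+] = 10^(-2.66) = 2.19 × 10^-3 M = x
Ka = 10^(−4.77) = 1.70 × 10^-5
Ka = x²/(C₀ − x) ⇒ C₀ = x + x²/Ka
C₀ = 2.19 × 10^-3 + (2.19 × 10^-3)²/(1.70 × 10^-5) = 2.84 × 10^-1 M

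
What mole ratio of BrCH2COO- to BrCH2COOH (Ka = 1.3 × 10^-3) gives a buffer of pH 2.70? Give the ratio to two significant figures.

ratio = 0.65

pKa = -log(1.3 × 10^-3) = 2.886
pH = pKa + log(r) ⇒ log(r) = 2.70 − 2.886 = -0.186
r = [BrCH2COO-]/[BrCH2COOH] = 10^(-0.186) = 0.652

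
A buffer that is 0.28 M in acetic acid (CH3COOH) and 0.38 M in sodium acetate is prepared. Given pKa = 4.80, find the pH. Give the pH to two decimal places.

pH = 4.93

pH = pKa + log([A⁻]/[HA]) = 4.80 + log(0.38/0.28)
pH = 4.80 + (+0.133) = 4.93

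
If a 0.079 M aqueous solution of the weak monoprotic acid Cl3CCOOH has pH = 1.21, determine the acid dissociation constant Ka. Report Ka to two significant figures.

[H+] = 10^(-1.21) = 6.17 × 10^-2 M
At equilibrium [HA] = 0.079 − 6.17 × 10^-2 = 1.73 × 10^-2 M
Ka = [H+][A-]/[HA] = (6.17 × 10^-2)² / 1.73 × 10^-2 = 2.2 × 10^-1

Ka = 2.2 × 10^-1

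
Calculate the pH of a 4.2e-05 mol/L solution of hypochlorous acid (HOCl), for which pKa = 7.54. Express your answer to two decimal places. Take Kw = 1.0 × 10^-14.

pH = 5.96

HOCl ⇌ OCl- + H+
Ka = 10^(−7.54) = 2.88 × 10^-8
From the ICE table, Ka = [H+]²/(4.2e-05 − [H+]) = 2.88 × 10^-8.
Assume [H+] ≪ 4.2e-05: [H+] ≈ √(2.88 × 10^-8 × 4.2e-05) = 1.10 × 10^-6 M
pH = −log(1.10 × 10^-6) = 5.96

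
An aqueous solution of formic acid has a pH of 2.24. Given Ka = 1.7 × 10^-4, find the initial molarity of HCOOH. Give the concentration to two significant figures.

[H+] = 10^(-2.24) = 5.75 × 10^-3 M = x
Ka = x²/(C₀ − x) ⇒ C₀ = x + x²/Ka
C₀ = 5.75 × 10^-3 + (5.75 × 10^-3)²/(1.7 × 10^-4) = 2.00 × 10^-1 M

C₀ = 2.0 × 10^-1 M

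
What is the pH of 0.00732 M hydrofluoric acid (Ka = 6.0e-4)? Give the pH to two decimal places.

pH = 2.74

HF ⇌ F- + H+
Ka = [H+]²/(0.00732 − [H+]) = 6.0 × 10^-4
[H+] is not negligible relative to C₀; solve [H+]² + 0.0006·[H+] − 4.39e-06 = 0.
[H+] = [−0.0006 + √(0.0006² + 1.76e-05)]/2 = 1.82 × 10^-3 M
pH = −log(1.82 × 10^-3) = 2.74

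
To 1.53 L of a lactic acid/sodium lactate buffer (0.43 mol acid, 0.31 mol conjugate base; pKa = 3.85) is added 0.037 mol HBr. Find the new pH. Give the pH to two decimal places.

After neutralization: n(CH3CH(OH)COOH) = 0.467 mol, n(CH3CH(OH)COO-) = 0.273 mol.
pH = pKa + log(n_CH3CH(OH)COO-/n_CH3CH(OH)COOH) = 3.85 + log(0.273/0.467) = 3.85 + (-0.233)

pH = 3.62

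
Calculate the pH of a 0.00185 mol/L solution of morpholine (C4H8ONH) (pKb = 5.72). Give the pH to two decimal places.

C4H8ONH + H2O ⇌ C4H8ONH2+ + OH-
Kb = 10^(−5.72) = 1.91 × 10^-6
Kb = [OH-]²/(0.00185 − [OH-]) = 1.91 × 10^-6
Assume [OH-] ≪ 0.00185: [OH-] ≈ √(1.91 × 10^-6 × 0.00185) = 5.94 × 10^-5 M
pOH = −log(5.94 × 10^-5) = 4.23; pH = 14.00 − 4.23 = 9.77

pH = 9.77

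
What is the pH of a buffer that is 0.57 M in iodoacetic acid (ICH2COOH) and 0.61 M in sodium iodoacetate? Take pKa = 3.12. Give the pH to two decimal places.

pH = 3.15

Using pH = pKa + log([base]/[acid]) with [base]/[acid] = 0.61/0.57:
pH = 3.12 + (+0.029) = 3.15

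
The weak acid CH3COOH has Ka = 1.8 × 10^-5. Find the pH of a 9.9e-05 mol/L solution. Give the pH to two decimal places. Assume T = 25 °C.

pH = 4.47

CH3COOH ⇌ CH3COO- + H+
From the ICE table, Ka = x²/(9.9e-05 − x) = 1.8 × 10^-5.
x is not negligible relative to C₀; solve x² + 1.8e-05·x − 1.78e-09 = 0.
x = [−1.8e-05 + √(1.8e-05² + 7.13e-09)]/2 = 3.42 × 10^-5 M
pH = −log[H+] = −log(3.42 × 10^-5) = 4.47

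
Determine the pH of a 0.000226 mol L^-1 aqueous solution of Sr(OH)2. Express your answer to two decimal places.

pH = 10.66

Sr(OH)2 is a strong base (each formula unit releases 2 OH-); [OH-] = 0.000452 M.
pOH = -log(0.000452) = 3.34
pH = 14.00 - 3.34 = 10.66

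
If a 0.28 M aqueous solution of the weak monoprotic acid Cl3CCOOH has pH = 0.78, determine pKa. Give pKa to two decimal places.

pKa = 0.62

[H+] = 10^(-0.78) = 1.66 × 10^-1 M
At equilibrium [HA] = 0.28 − 1.66 × 10^-1 = 1.14 × 10^-1 M
Ka = [H+][A-]/[HA] = (1.66 × 10^-1)² / 1.14 × 10^-1 = 2.42 × 10^-1
pKa = -log(2.42 × 10^-1) = 0.62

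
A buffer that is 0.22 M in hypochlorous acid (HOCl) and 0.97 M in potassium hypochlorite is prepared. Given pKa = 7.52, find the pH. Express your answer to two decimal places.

Henderson–Hasselbalch: pH = pKa + log([OCl-]/[HOCl]) = 7.52 + log(0.97/0.22)
pH = 7.52 + (+0.644) = 8.16

pH = 8.16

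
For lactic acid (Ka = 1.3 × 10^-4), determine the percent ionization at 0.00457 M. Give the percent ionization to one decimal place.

CH3CH(OH)COOH ⇌ CH3CH(OH)COO- + H+; let x = [H+] at equilibrium.
Ka = x²/(C₀ − x); solving the quadratic gives x = 7.09 × 10^-4 M.
Fraction ionized = 7.09 × 10^-4 / 0.00457 = 0.1551 → 15.5%

15.5%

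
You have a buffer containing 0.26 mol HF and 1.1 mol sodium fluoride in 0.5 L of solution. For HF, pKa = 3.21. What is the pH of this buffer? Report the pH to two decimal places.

pH = 3.84

pH = pKa + log([A⁻]/[HA]) = 3.21 + log(1.1/0.26)
pH = 3.21 + (+0.626) = 3.84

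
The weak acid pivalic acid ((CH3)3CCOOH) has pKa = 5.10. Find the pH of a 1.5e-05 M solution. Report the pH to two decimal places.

(CH3)3CCOOH ⇌ (CH3)3CCOO- + H+
Ka = 10^(−5.10) = 7.94 × 10^-6
From the ICE table, Ka = x²/(1.5e-05 − x) = 7.94 × 10^-6.
The 5% rule fails; solving x² + Ka·x − Ka·C₀ = 0 exactly:
x = [−7.94e-06 + √(7.94e-06² + 4.76e-10)]/2 = 7.64 × 10^-6 M
pH = −log[H+] = −log(7.64 × 10^-6) = 5.12

pH = 5.12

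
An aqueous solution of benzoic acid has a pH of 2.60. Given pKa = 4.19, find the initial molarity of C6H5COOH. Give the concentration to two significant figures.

[H+] = 10^(-2.60) = 2.51 × 10^-3 M = x
Ka = 10^(−4.19) = 6.46 × 10^-5
Ka = x²/(C₀ − x) ⇒ C₀ = x + x²/Ka
C₀ = 2.51 × 10^-3 + (2.51 × 10^-3)²/(6.46 × 10^-5) = 1.00 × 10^-1 M

C₀ = 1.0 × 10^-1 M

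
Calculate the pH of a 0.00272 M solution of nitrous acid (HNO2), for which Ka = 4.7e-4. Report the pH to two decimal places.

pH = 3.04

HNO2 ⇌ NO2- + H+
Ka = [H+]²/(0.00272 − [H+]) = 4.7 × 10^-4
The 5% rule fails; solving [H+]² + Ka·[H+] − Ka·C₀ = 0 exactly:
[H+] = [−0.00047 + √(0.00047² + 5.11e-06)]/2 = 9.20 × 10^-4 M
pH = −log(9.20 × 10^-4) = 3.04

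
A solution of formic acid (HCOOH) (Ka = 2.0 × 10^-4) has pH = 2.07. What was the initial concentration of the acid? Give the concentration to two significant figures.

[H+] = 10^(-2.07) = 8.51 × 10^-3 M = x
Ka = x²/(C₀ − x) ⇒ C₀ = x + x²/Ka
C₀ = 8.51 × 10^-3 + (8.51 × 10^-3)²/(2.0 × 10^-4) = 3.71 × 10^-1 M

C₀ = 3.7 × 10^-1 M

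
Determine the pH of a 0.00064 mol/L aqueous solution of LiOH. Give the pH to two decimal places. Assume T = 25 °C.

LiOH is a strong base; [OH-] = 0.00064 M.
pOH = -log(0.00064) = 3.19
pH = 14.00 - 3.19 = 10.81

pH = 10.81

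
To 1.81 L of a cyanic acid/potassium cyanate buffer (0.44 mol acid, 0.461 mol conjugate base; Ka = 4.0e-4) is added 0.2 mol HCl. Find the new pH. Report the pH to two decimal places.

Added H+ converts OCN- to HOCN: HOCN → 0.64 mol, OCN- → 0.261 mol.
pKa = −log(4.0 × 10^-4) = 3.398
pH = pKa + log([A⁻]/[HA]) = 3.398 + log(0.261/0.64) = 3.398 -0.390

pH = 3.01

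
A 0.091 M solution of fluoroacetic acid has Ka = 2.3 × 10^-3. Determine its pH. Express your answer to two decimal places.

FCH2COOH ⇌ FCH2COO- + H+
From the ICE table, Ka = [H+]²/(0.091 − [H+]) = 2.3 × 10^-3.
Here C₀/Ka ≈ 39.6, so the small-[H+] approximation fails. Use the quadratic:
[H+] = (−Ka + √(Ka² + 4·Ka·C₀))/2 = 1.34 × 10^-2 M
pH = −log(1.34 × 10^-2) = 1.87

pH = 1.87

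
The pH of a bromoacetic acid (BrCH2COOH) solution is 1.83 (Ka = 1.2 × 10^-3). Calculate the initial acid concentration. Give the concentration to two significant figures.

C₀ = 2.0 × 10^-1 M

[H+] = 10^(-1.83) = 1.48 × 10^-2 M = x
Ka = x²/(C₀ − x) ⇒ C₀ = x + x²/Ka
C₀ = 1.48 × 10^-2 + (1.48 × 10^-2)²/(1.2 × 10^-3) = 1.97 × 10^-1 M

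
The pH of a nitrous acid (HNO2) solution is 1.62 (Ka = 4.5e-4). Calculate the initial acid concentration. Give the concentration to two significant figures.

[H+] = 10^(-1.62) = 2.40 × 10^-2 M = x
Ka = x²/(C₀ − x) ⇒ C₀ = x + x²/Ka
C₀ = 2.40 × 10^-2 + (2.40 × 10^-2)²/(4.5 × 10^-4) = 1.30 M

C₀ = 1.3 M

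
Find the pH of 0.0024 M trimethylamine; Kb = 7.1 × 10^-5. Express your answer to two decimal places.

(CH3)3N + H2O ⇌ (CH3)3NH+ + OH-
Kb = x²/(0.0024 − x) = 7.1 × 10^-5
Here C₀/Kb ≈ 33.8, so the small-x approximation fails. Use the quadratic:
x = [−7.1e-05 + √(7.1e-05² + 6.82e-07)]/2 = 3.79 × 10^-4 M
pOH = −log(3.79 × 10^-4) = 3.42; pH = 14.00 − 3.42 = 10.58

pH = 10.58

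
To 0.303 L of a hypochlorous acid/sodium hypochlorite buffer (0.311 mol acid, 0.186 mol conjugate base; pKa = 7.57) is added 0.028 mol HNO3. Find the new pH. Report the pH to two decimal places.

pH = 7.24

After neutralization: n(HOCl) = 0.339 mol, n(OCl-) = 0.158 mol.
pH = pKa + log(n_OCl-/n_HOCl) = 7.57 + log(0.158/0.339) = 7.57 + (-0.332)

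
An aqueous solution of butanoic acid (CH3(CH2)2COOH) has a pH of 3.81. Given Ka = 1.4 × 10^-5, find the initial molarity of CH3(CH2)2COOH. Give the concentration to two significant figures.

C₀ = 1.9 × 10^-3 M

[H+] = 10^(-3.81) = 1.55 × 10^-4 M = x
Ka = x²/(C₀ − x) ⇒ C₀ = x + x²/Ka
C₀ = 1.55 × 10^-4 + (1.55 × 10^-4)²/(1.4 × 10^-5) = 1.87 × 10^-3 M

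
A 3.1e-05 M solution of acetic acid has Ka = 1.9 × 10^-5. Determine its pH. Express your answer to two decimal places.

pH = 4.78

CH3COOH ⇌ CH3COO- + H+
Ka = [H+]²/(3.1e-05 − [H+]) = 1.9 × 10^-5
[H+] is not negligible relative to C₀; solve [H+]² + 1.9e-05·[H+] − 5.89e-10 = 0.
[H+] = (−Ka + √(Ka² + 4·Ka·C₀))/2 = 1.66 × 10^-5 M
pH = −log[H+] = −log(1.66 × 10^-5) = 4.78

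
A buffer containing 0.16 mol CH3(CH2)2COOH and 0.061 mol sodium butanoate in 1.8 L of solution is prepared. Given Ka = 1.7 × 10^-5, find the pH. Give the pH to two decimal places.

pKa = −log(1.7 × 10^-5) = 4.770
Henderson–Hasselbalch: pH = pKa + log([CH3(CH2)2COO-]/[CH3(CH2)2COOH]) = 4.770 + log(0.061/0.16)
pH = 4.770 + (-0.419) = 4.35

pH = 4.35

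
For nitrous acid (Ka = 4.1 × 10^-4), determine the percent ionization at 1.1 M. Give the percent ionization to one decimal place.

HNO2 ⇌ NO2- + H+; let x = [H+] at equilibrium.
x ≈ √(Ka·C₀) = √(4.1 × 10^-4 × 1.1) = 2.12 × 10^-2 M
Fraction ionized = 2.12 × 10^-2 / 1.1 = 0.0193 → 1.9%

1.9%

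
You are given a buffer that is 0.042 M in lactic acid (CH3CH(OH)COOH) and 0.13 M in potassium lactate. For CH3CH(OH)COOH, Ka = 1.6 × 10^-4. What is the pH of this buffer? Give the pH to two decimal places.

pH = 4.29

pKa = −log(1.6 × 10^-4) = 3.796
pH = pKa + log([A⁻]/[HA]) = 3.796 + log(0.13/0.042)
pH = 3.796 + (+0.491) = 4.29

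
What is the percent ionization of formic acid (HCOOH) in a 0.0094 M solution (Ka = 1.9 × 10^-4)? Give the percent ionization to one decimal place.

13.2%

HCOOH ⇌ HCOO- + H+; let x = [H+] at equilibrium.
Ka = x²/(C₀ − x); solving the quadratic gives x = 1.24 × 10^-3 M.
% ionization = x/C₀ × 100% = 1.24 × 10^-3/0.0094 × 100% = 13.2%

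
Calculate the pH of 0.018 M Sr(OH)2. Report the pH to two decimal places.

Sr(OH)2 is a strong base (each formula unit releases 2 OH-); [OH-] = 0.036 M.
pOH = -log(0.036) = 1.44
pH = 14.00 - 1.44 = 12.56

pH = 12.56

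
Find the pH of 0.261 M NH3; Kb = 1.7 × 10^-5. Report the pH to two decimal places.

NH3 + H2O ⇌ NH4+ + OH-
From the ICE table, Kb = x²/(0.261 − x) = 1.7 × 10^-5.
Assume x ≪ 0.261: x ≈ √(1.7 × 10^-5 × 0.261) = 2.11 × 10^-3 M
Check: 0.81% ionized — well under 5%, approximation valid.
pOH = 2.68, so pH = 14.00 − pOH = 11.32

pH = 11.32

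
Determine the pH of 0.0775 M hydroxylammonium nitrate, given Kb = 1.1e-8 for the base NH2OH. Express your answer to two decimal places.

pH = 3.58

NH3OH+ is the conjugate acid of the weak base NH2OH.
Ka = Kw/Kb = 1.0×10^-14 / 1.1 × 10^-8 = 9.09 × 10^-7
From the ICE table, Ka = x²/(0.0775 − x) = 9.09 × 10^-7.
Neglecting x in the denominator: x = √(9.09 × 10^-7 × 0.0775) = 2.65 × 10^-4 M
pH = −log[H+] = −log(2.65 × 10^-4) = 3.58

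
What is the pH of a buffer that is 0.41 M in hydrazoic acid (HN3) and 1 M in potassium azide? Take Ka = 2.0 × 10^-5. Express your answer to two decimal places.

pKa = −log(2.0 × 10^-5) = 4.699
Henderson–Hasselbalch: pH = pKa + log([N3-]/[HN3]) = 4.699 + log(1/0.41)
pH = 4.699 + (+0.387) = 5.09

pH = 5.09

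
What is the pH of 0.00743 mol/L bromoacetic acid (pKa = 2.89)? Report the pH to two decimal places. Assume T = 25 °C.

BrCH2COOH ⇌ BrCH2COO- + H+
Ka = 10^(−2.89) = 1.29 × 10^-3
Ka = x²/(0.00743 − x) = 1.29 × 10^-3
The 5% rule fails; solving x² + Ka·x − Ka·C₀ = 0 exactly:
x = (−Ka + √(Ka² + 4·Ka·C₀))/2 = 2.52 × 10^-3 M
pH = −log(2.52 × 10^-3) = 2.60

pH = 2.60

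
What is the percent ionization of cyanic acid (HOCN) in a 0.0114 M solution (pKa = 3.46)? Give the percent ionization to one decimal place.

HOCN ⇌ OCN- + H+; let x = [H+] at equilibrium.
Ka = 10^(−3.46) = 3.47 × 10^-4
Ka = x²/(C₀ − x); solving the quadratic gives x = 1.82 × 10^-3 M.
Fraction ionized = 1.82 × 10^-3 / 0.0114 = 0.1596 → 16.0%

16.0%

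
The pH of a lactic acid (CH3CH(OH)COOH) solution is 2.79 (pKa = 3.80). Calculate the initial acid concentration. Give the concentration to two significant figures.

[H+] = 10^(-2.79) = 1.62 × 10^-3 M = x
Ka = 10^(−3.80) = 1.58 × 10^-4
Ka = x²/(C₀ − x) ⇒ C₀ = x + x²/Ka
C₀ = 1.62 × 10^-3 + (1.62 × 10^-3)²/(1.58 × 10^-4) = 1.82 × 10^-2 M

C₀ = 1.8 × 10^-2 M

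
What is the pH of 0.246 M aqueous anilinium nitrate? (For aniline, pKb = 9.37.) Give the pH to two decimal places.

C6H5NH3+ is the conjugate acid of the weak base C6H5NH2.
Kb = 10^(−9.37) = 4.27 × 10^-10
Ka = Kw/Kb = 1.0×10^-14 / 4.27 × 10^-10 = 2.34 × 10^-5
From the ICE table, Ka = x²/(0.246 − x) = 2.34 × 10^-5.
Neglecting x in the denominator: x = √(2.34 × 10^-5 × 0.246) = 2.40 × 10^-3 M
pH = −log[H+] = −log(2.40 × 10^-3) = 2.62

pH = 2.62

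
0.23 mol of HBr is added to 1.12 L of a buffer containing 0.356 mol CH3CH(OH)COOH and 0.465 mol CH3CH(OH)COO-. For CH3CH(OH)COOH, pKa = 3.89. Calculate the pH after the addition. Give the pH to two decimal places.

pH = 3.49

After neutralization: n(CH3CH(OH)COOH) = 0.586 mol, n(CH3CH(OH)COO-) = 0.235 mol.
Henderson–Hasselbalch with mole ratio 0.235/0.586: pH = 3.89 + (-0.397)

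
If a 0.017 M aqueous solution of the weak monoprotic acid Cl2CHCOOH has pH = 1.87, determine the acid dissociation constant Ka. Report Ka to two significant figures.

[H+] = 10^(-1.87) = 1.35 × 10^-2 M
At equilibrium [HA] = 0.017 − 1.35 × 10^-2 = 3.50 × 10^-3 M
Ka = [H+][A-]/[HA] = (1.35 × 10^-2)² / 3.50 × 10^-3 = 5.2 × 10^-2

Ka = 5.2 × 10^-2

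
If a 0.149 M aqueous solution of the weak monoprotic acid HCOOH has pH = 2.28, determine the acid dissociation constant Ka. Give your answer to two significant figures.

Ka = 1.9 × 10^-4

[H+] = 10^(-2.28) = 5.25 × 10^-3 M
At equilibrium [HA] = 0.149 − 5.25 × 10^-3 = 1.44 × 10^-1 M
Ka = [H+][A-]/[HA] = (5.25 × 10^-3)² / 1.44 × 10^-1 = 1.9 × 10^-4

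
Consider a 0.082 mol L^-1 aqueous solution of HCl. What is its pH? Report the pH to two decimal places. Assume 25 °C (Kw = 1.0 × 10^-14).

HCl is a strong acid and dissociates completely, so [H+] = 0.082 M.
pH = -log(0.082) = 1.09

pH = 1.09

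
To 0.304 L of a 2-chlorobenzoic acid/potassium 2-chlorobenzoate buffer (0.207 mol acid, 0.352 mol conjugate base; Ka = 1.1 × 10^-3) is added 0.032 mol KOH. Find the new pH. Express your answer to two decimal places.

OH- converts ClC6H4COOH to ClC6H4COO-: ClC6H4COOH → 0.175 mol, ClC6H4COO- → 0.384 mol.
pKa = −log(1.1 × 10^-3) = 2.959
Henderson–Hasselbalch with mole ratio 0.384/0.175: pH = 2.959 + (+0.341)

pH = 3.30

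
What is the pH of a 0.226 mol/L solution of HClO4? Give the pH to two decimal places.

pH = 0.65

HClO4 is a strong acid and dissociates completely, so [H+] = 0.226 M.
pH = -log(0.226) = 0.65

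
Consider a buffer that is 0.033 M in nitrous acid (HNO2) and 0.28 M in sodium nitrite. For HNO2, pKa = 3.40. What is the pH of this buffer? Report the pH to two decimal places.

Henderson–Hasselbalch: pH = pKa + log([NO2-]/[HNO2]) = 3.40 + log(0.28/0.033)
pH = 3.40 + (+0.929) = 4.33

pH = 4.33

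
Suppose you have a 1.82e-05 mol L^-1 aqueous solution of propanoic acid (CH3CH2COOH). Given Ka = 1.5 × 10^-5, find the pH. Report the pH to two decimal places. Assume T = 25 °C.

pH = 4.97

CH3CH2COOH ⇌ CH3CH2COO- + H+
From the ICE table, Ka = [H+]²/(1.82e-05 − [H+]) = 1.5 × 10^-5.
[H+] is not negligible relative to C₀; solve [H+]² + 1.5e-05·[H+] − 2.73e-10 = 0.
[H+] = [−1.5e-05 + √(1.5e-05² + 1.09e-09)]/2 = 1.06 × 10^-5 M
pH = −log[H+] = −log(1.06 × 10^-5) = 4.97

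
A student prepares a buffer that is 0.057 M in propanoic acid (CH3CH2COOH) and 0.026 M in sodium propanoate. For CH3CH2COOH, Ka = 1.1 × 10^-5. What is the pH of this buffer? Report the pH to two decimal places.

pKa = −log(1.1 × 10^-5) = 4.959
pH = pKa + log([A⁻]/[HA]) = 4.959 + log(0.026/0.057)
pH = 4.959 + (-0.341) = 4.62

pH = 4.62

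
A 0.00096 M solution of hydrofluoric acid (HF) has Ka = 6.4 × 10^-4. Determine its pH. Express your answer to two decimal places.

pH = 3.28

HF ⇌ F- + H+
Ka = x²/(0.00096 − x) = 6.4 × 10^-4
x is not negligible relative to C₀; solve x² + 0.00064·x − 6.14e-07 = 0.
x = (−Ka + √(Ka² + 4·Ka·C₀))/2 = 5.27 × 10^-4 M
pH = −log[H+] = −log(5.27 × 10^-4) = 3.28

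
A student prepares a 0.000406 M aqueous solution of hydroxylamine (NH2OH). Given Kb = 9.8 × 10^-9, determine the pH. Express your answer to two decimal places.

NH2OH + H2O ⇌ NH3OH+ + OH-
Kb = [OH-]²/(0.000406 − [OH-]) = 9.8 × 10^-9
Since Kb ≪ C₀, [OH-] ≈ √(Kb·C₀) = 1.99 × 10^-6 M.
pOH = −log(1.99 × 10^-6) = 5.70; pH = 14.00 − 5.70 = 8.30

pH = 8.30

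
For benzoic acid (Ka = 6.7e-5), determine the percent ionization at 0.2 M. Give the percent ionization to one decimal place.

1.8%

C6H5COOH ⇌ C6H5COO- + H+; let x = [H+] at equilibrium.
x ≈ √(Ka·C₀) = √(6.7 × 10^-5 × 0.2) = 3.66 × 10^-3 M
% ionization = x/C₀ × 100% = 3.66 × 10^-3/0.2 × 100% = 1.8%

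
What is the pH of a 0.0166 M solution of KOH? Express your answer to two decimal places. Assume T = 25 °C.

pH = 12.22

KOH is a strong base; [OH-] = 0.0166 M.
pOH = -log(0.0166) = 1.78
pH = 14.00 - 1.78 = 12.22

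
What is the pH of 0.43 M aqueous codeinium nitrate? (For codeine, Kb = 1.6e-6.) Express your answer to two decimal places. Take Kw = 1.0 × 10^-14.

pH = 4.29

C18H22NO3+ is the conjugate acid of the weak base C18H21NO3.
Ka = Kw/Kb = 1.0×10^-14 / 1.6 × 10^-6 = 6.25 × 10^-9
From the ICE table, Ka = [H+]²/(0.43 − [H+]) = 6.25 × 10^-9.
Neglecting [H+] in the denominator: [H+] = √(6.25 × 10^-9 × 0.43) = 5.18 × 10^-5 M
pH = −log(5.18 × 10^-5) = 4.29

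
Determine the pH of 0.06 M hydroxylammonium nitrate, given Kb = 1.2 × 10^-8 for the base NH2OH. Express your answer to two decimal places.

NH3OH+ is the conjugate acid of the weak base NH2OH.
Ka = Kw/Kb = 1.0×10^-14 / 1.2 × 10^-8 = 8.33 × 10^-7
From the ICE table, Ka = x²/(0.06 − x) = 8.33 × 10^-7.
Assume x ≪ 0.06: x ≈ √(8.33 × 10^-7 × 0.06) = 2.24 × 10^-4 M
pH = −log(2.24 × 10^-4) = 3.65

pH = 3.65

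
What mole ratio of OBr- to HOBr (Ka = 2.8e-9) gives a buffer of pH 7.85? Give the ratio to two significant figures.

pKa = -log(2.8 × 10^-9) = 8.553
pH = pKa + log(r) ⇒ log(r) = 7.85 − 8.553 = -0.703
r = [OBr-]/[HOBr] = 10^(-0.703) = 0.198

ratio = 0.20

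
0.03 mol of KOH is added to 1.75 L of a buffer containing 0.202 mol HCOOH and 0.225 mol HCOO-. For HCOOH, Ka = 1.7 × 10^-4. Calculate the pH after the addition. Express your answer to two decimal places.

pH = 3.94

After neutralization: n(HCOOH) = 0.172 mol, n(HCOO-) = 0.255 mol.
pKa = −log(1.7 × 10^-4) = 3.770
pH = pKa + log(n_HCOO-/n_HCOOH) = 3.770 + log(0.255/0.172) = 3.770 + (+0.171)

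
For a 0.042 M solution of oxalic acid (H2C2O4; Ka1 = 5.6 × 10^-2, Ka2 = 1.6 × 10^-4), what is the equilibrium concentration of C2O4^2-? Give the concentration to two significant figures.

1.6 × 10^-4 M

First ionization gives [H+] ≈ [HC2O4-] = 2.80 × 10^-2 M.
Second step: Ka2 = [H+][C2O4^2-]/[HC2O4-] ≈ [C2O4^2-] (since [H+] ≈ [HC2O4-]).
So [C2O4^2-] ≈ Ka2.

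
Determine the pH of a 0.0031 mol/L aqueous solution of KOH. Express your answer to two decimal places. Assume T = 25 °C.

pH = 11.49

KOH is a strong base; [OH-] = 0.0031 M.
pOH = -log(0.0031) = 2.51
pH = 14.00 - 2.51 = 11.49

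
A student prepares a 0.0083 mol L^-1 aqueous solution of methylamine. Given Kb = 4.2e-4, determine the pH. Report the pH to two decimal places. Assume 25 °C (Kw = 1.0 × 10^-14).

pH = 11.22

CH3NH2 + H2O ⇌ CH3NH3+ + OH-
Let x = [OH-] at equilibrium. Kb = x²/(0.0083 − x).
The 5% rule fails; solving x² + Kb·x − Kb·C₀ = 0 exactly:
x = (−Kb + √(Kb² + 4·Kb·C₀))/2 = 1.67 × 10^-3 M
pOH = −log(1.67 × 10^-3) = 2.78; pH = 14.00 − 2.78 = 11.22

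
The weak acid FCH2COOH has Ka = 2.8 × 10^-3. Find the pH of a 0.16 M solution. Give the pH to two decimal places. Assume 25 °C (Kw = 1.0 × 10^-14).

pH = 1.70

FCH2COOH ⇌ FCH2COO- + H+
Ka = [H+]²/(0.16 − [H+]) = 2.8 × 10^-3
The 5% rule fails; solving [H+]² + Ka·[H+] − Ka·C₀ = 0 exactly:
[H+] = [−0.0028 + √(0.0028² + 0.00179)]/2 = 1.98 × 10^-2 M
pH = −log[H+] = −log(1.98 × 10^-2) = 1.70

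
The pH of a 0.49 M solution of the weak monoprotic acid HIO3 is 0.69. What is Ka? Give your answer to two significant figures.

[H+] = 10^(-0.69) = 2.04 × 10^-1 M
At equilibrium [HA] = 0.49 − 2.04 × 10^-1 = 2.86 × 10^-1 M
Ka = [H+][A-]/[HA] = (2.04 × 10^-1)² / 2.86 × 10^-1 = 1.5 × 10^-1

Ka = 1.5 × 10^-1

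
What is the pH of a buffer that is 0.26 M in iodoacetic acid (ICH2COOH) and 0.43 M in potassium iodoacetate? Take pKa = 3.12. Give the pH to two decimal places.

pH = pKa + log([A⁻]/[HA]) = 3.12 + log(0.43/0.26)
pH = 3.12 + (+0.218) = 3.34

pH = 3.34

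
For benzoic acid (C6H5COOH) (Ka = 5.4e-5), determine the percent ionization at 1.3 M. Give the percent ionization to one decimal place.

0.6%

C6H5COOH ⇌ C6H5COO- + H+; let x = [H+] at equilibrium.
x ≈ √(Ka·C₀) = √(5.4 × 10^-5 × 1.3) = 8.38 × 10^-3 M
Fraction ionized = 8.38 × 10^-3 / 1.3 = 0.0064 → 0.6%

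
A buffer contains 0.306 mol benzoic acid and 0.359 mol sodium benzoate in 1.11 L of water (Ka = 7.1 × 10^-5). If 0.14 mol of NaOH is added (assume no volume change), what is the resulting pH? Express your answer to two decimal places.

OH- converts C6H5COOH to C6H5COO-: C6H5COOH → 0.166 mol, C6H5COO- → 0.499 mol.
pKa = −log(7.1 × 10^-5) = 4.149
pH = pKa + log(n_C6H5COO-/n_C6H5COOH) = 4.149 + log(0.499/0.166) = 4.149 + (+0.478)

pH = 4.63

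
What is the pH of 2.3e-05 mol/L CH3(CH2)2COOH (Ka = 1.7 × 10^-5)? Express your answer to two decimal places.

CH3(CH2)2COOH ⇌ CH3(CH2)2COO- + H+
Let x = [H+] at equilibrium. Ka = x²/(2.3e-05 − x).
The 5% rule fails; solving x² + Ka·x − Ka·C₀ = 0 exactly:
x = [−1.7e-05 + √(1.7e-05² + 1.56e-09)]/2 = 1.30 × 10^-5 M
pH = −log(1.30 × 10^-5) = 4.89

pH = 4.89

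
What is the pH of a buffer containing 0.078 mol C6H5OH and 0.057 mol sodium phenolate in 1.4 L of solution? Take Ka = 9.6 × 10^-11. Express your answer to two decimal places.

pKa = −log(9.6 × 10^-11) = 10.018
Using pH = pKa + log([base]/[acid]) with [base]/[acid] = 0.057/0.078:
pH = 10.018 + (-0.136) = 9.88

pH = 9.88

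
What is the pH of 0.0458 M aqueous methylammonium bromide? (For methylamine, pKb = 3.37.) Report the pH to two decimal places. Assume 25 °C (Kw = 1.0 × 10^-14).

CH3NH3+ is the conjugate acid of the weak base CH3NH2.
Kb = 10^(−3.37) = 4.27 × 10^-4
Ka = Kw/Kb = 1.0×10^-14 / 4.27 × 10^-4 = 2.34 × 10^-11
From the ICE table, Ka = [H+]²/(0.0458 − [H+]) = 2.34 × 10^-11.
Since Ka ≪ C₀, [H+] ≈ √(Ka·C₀) = 1.04 × 10^-6 M.
pH = −log(1.04 × 10^-6) = 5.98

pH = 5.98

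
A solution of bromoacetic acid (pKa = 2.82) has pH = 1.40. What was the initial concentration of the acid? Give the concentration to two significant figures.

C₀ = 1.1 M

[H+] = 10^(-1.40) = 3.98 × 10^-2 M = x
Ka = 10^(−2.82) = 1.51 × 10^-3
Ka = x²/(C₀ − x) ⇒ C₀ = x + x²/Ka
C₀ = 3.98 × 10^-2 + (3.98 × 10^-2)²/(1.51 × 10^-3) = 1.09 M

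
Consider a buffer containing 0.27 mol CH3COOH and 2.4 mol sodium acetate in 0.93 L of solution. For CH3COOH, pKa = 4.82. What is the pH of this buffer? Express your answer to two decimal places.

pH = 5.77

pH = pKa + log([A⁻]/[HA]) = 4.82 + log(2.4/0.27)
pH = 4.82 + (+0.949) = 5.77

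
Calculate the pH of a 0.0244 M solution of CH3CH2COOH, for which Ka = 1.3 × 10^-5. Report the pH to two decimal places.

pH = 3.25

CH3CH2COOH ⇌ CH3CH2COO- + H+
Ka = x²/(0.0244 − x) = 1.3 × 10^-5
Neglecting x in the denominator: x = √(1.3 × 10^-5 × 0.0244) = 5.63 × 10^-4 M
(x/C₀ = 2.3% < 5%, so the approximation holds.)
pH = −log(5.63 × 10^-4) = 3.25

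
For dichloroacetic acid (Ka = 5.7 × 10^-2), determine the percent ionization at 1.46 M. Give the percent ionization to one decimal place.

17.9%

Cl2CHCOOH ⇌ Cl2CHCOO- + H+; let x = [H+] at equilibrium.
Ka = x²/(C₀ − x); solving the quadratic gives x = 2.61 × 10^-1 M.
% ionization = x/C₀ × 100% = 2.61 × 10^-1/1.46 × 100% = 17.9%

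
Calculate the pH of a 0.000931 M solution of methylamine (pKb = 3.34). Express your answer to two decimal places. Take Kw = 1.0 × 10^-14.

pH = 10.67

CH3NH2 + H2O ⇌ CH3NH3+ + OH-
Kb = 10^(−3.34) = 4.57 × 10^-4
Kb = [OH-]²/(0.000931 − [OH-]) = 4.57 × 10^-4
Here C₀/Kb ≈ 2.04, so the small-[OH-] approximation fails. Use the quadratic:
[OH-] = (−Kb + √(Kb² + 4·Kb·C₀))/2 = 4.63 × 10^-4 M
pOH = −log(4.63 × 10^-4) = 3.33; pH = 14.00 − 3.33 = 10.67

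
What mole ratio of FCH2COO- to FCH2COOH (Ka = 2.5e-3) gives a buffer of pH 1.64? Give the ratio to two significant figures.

pKa = -log(2.5 × 10^-3) = 2.602
pH = pKa + log(r) ⇒ log(r) = 1.64 − 2.602 = -0.962
r = [FCH2COO-]/[FCH2COOH] = 10^(-0.962) = 0.109

ratio = 0.11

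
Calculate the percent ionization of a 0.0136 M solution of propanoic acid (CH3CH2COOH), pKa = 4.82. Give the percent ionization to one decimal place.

3.3%

CH3CH2COOH ⇌ CH3CH2COO- + H+; let x = [H+] at equilibrium.
Ka = 10^(−4.82) = 1.51 × 10^-5
x ≈ √(Ka·C₀) = √(1.51 × 10^-5 × 0.0136) = 4.53 × 10^-4 M
% ionization = x/C₀ × 100% = 4.53 × 10^-4/0.0136 × 100% = 3.3%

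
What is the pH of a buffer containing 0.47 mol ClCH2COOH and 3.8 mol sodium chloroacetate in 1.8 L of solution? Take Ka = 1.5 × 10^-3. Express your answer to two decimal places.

pKa = −log(1.5 × 10^-3) = 2.824
Henderson–Hasselbalch: pH = pKa + log([ClCH2COO-]/[ClCH2COOH]) = 2.824 + log(3.8/0.47)
pH = 2.824 + (+0.908) = 3.73

pH = 3.73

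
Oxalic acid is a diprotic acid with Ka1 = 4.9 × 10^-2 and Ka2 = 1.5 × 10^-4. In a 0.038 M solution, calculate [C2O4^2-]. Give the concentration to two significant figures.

1.5 × 10^-4 M

First ionization gives [H+] ≈ [HC2O4-] = 2.51 × 10^-2 M.
Second step: Ka2 = [H+][C2O4^2-]/[HC2O4-] ≈ [C2O4^2-] (since [H+] ≈ [HC2O4-]).
So [C2O4^2-] ≈ Ka2.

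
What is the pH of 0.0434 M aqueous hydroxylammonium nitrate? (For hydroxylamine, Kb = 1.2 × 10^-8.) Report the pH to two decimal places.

pH = 3.72

NH3OH+ is the conjugate acid of the weak base NH2OH.
Ka = Kw/Kb = 1.0×10^-14 / 1.2 × 10^-8 = 8.33 × 10^-7
Ka = [H+]²/(0.0434 − [H+]) = 8.33 × 10^-7
Neglecting [H+] in the denominator: [H+] = √(8.33 × 10^-7 × 0.0434) = 1.90 × 10^-4 M
([H+]/C₀ = 0.44% < 5%, so the approximation holds.)
pH = −log(1.90 × 10^-4) = 3.72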